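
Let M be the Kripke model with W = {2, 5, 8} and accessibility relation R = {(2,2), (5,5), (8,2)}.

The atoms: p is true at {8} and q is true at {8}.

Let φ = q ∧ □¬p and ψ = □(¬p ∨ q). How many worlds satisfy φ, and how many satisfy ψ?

For q ∧ □¬p:
2: q is F, □¬p is T. ✗
5: q is F, □¬p is T. ✗
8: q is T, □¬p is T. ✓
— 1 world.
For □(¬p ∨ q):
2: successors {2}; ¬p ∨ q there: 2:T. ✓
5: successors {5}; ¬p ∨ q there: 5:T. ✓
8: successors {2}; ¬p ∨ q there: 2:T. ✓
— 3 worlds.

1 and 3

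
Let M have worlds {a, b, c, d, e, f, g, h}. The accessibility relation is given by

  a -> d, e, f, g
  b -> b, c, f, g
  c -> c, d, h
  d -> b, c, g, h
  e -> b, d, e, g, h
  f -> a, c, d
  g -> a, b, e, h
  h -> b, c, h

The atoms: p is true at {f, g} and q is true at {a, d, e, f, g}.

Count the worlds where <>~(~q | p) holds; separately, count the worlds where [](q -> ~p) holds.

5 and 4

For <>~(~q | p):
a: successors {d, e, f, g}; ~(~q | p) there: d:T, e:T, f:F, g:F. ✓
b: successors {b, c, f, g}; ~(~q | p) there: b:F, c:F, f:F, g:F. ✗
c: successors {c, d, h}; ~(~q | p) there: c:F, d:T, h:F. ✓
d: successors {b, c, g, h}; ~(~q | p) there: b:F, c:F, g:F, h:F. ✗
e: successors {b, d, e, g, h}; ~(~q | p) there: b:F, d:T, e:T, g:F, h:F. ✓
f: successors {a, c, d}; ~(~q | p) there: a:T, c:F, d:T. ✓
g: successors {a, b, e, h}; ~(~q | p) there: a:T, b:F, e:T, h:F. ✓
h: successors {b, c, h}; ~(~q | p) there: b:F, c:F, h:F. ✗
— 5 worlds.
For [](q -> ~p):
a: successors {d, e, f, g}; q -> ~p there: d:T, e:T, f:F, g:F. ✗
b: successors {b, c, f, g}; q -> ~p there: b:T, c:T, f:F, g:F. ✗
c: successors {c, d, h}; q -> ~p there: c:T, d:T, h:T. ✓
d: successors {b, c, g, h}; q -> ~p there: b:T, c:T, g:F, h:T. ✗
e: successors {b, d, e, g, h}; q -> ~p there: b:T, d:T, e:T, g:F, h:T. ✗
f: successors {a, c, d}; q -> ~p there: a:T, c:T, d:T. ✓
g: successors {a, b, e, h}; q -> ~p there: a:T, b:T, e:T, h:T. ✓
h: successors {b, c, h}; q -> ~p there: b:T, c:T, h:T. ✓
— 4 worlds.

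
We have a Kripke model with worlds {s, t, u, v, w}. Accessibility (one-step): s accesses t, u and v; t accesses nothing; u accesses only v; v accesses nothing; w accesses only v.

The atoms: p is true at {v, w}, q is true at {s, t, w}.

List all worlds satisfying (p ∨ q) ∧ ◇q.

s: p ∨ q is T, ◇q is T. ✓
t: p ∨ q is T, ◇q is F. ✗
u: p ∨ q is F, ◇q is F. ✗
v: p ∨ q is T, ◇q is F. ✗
w: p ∨ q is T, ◇q is F. ✗

{s}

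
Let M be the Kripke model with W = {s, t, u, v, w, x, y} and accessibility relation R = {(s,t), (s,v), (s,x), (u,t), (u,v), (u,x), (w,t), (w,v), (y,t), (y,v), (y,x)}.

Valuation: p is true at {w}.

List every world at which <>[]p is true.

{s, u, w, y}

s: successors {t, v, x}; []p there: t:T, v:T, x:T. ✓
t: no successors, so <>[]p fails. ✗
u: successors {t, v, x}; []p there: t:T, v:T, x:T. ✓
v: no successors, so <>[]p fails. ✗
w: successors {t, v}; []p there: t:T, v:T. ✓
x: no successors, so <>[]p fails. ✗
y: successors {t, v, x}; []p there: t:T, v:T, x:T. ✓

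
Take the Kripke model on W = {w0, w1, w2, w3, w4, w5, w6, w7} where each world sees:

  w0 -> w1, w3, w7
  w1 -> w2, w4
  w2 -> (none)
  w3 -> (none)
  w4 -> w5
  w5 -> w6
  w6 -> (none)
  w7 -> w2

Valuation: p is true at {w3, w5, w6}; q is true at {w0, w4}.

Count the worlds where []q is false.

5

w0: successors {w1, w3, w7}; q there: w1:F, w3:F, w7:F. ✗
w1: successors {w2, w4}; q there: w2:F, w4:T. ✗
w2: no successors, so []q holds vacuously. ✓
w3: no successors, so []q holds vacuously. ✓
w4: successors {w5}; q there: w5:F. ✗
w5: successors {w6}; q there: w6:F. ✗
w6: no successors, so []q holds vacuously. ✓
w7: successors {w2}; q there: w2:F. ✗
Satisfying worlds: {w2, w3, w6}.
So []q fails at the other 5 worlds.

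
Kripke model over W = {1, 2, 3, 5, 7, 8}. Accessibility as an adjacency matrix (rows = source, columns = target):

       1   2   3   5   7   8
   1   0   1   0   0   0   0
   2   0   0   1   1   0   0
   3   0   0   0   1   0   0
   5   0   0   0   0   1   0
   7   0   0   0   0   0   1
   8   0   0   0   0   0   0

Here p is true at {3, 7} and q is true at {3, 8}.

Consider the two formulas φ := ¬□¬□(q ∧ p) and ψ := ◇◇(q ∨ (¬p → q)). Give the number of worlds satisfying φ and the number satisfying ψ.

1 and 4

For ¬□¬□(q ∧ p):
1: □¬□(q ∧ p) is T. ✗
2: □¬□(q ∧ p) is T. ✗
3: □¬□(q ∧ p) is T. ✗
5: □¬□(q ∧ p) is T. ✗
7: □¬□(q ∧ p) is F. ✓
8: □¬□(q ∧ p) is T. ✗
— 1 world.
For ◇◇(q ∨ (¬p → q)):
1: successors {2}; ◇(q ∨ (¬p → q)) there: 2:T. ✓
2: successors {3, 5}; ◇(q ∨ (¬p → q)) there: 3:F, 5:T. ✓
3: successors {5}; ◇(q ∨ (¬p → q)) there: 5:T. ✓
5: successors {7}; ◇(q ∨ (¬p → q)) there: 7:T. ✓
7: successors {8}; ◇(q ∨ (¬p → q)) there: 8:F. ✗
8: no successors, so ◇◇(q ∨ (¬p → q)) fails. ✗
— 4 worlds.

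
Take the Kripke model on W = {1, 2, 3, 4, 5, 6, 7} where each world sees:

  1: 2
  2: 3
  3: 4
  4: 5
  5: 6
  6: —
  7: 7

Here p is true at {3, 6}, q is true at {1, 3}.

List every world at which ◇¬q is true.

1: successors {2}; ¬q there: 2:T. ✓
2: successors {3}; ¬q there: 3:F. ✗
3: successors {4}; ¬q there: 4:T. ✓
4: successors {5}; ¬q there: 5:T. ✓
5: successors {6}; ¬q there: 6:T. ✓
6: no successors, so ◇¬q fails. ✗
7: successors {7}; ¬q there: 7:T. ✓

{1, 3, 4, 5, 7}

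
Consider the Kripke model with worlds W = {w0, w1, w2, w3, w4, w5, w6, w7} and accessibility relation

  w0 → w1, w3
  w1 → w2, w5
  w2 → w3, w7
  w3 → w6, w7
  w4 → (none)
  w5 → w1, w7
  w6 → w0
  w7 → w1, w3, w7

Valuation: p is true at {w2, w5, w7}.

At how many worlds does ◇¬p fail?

2

w0: successors {w1, w3}; ¬p there: w1:T, w3:T. ✓
w1: successors {w2, w5}; ¬p there: w2:F, w5:F. ✗
w2: successors {w3, w7}; ¬p there: w3:T, w7:F. ✓
w3: successors {w6, w7}; ¬p there: w6:T, w7:F. ✓
w4: no successors, so ◇¬p fails. ✗
w5: successors {w1, w7}; ¬p there: w1:T, w7:F. ✓
w6: successors {w0}; ¬p there: w0:T. ✓
w7: successors {w1, w3, w7}; ¬p there: w1:T, w3:T, w7:F. ✓
Satisfying worlds: {w0, w2, w3, w5, w6, w7}.
So ◇¬p fails at the other 2 worlds.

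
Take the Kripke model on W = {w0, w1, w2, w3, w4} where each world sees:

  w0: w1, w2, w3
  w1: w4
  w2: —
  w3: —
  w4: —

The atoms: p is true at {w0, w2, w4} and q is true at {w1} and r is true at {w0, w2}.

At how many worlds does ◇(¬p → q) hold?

2

w0: successors {w1, w2, w3}; ¬p → q there: w1:T, w2:T, w3:F. ✓
w1: successors {w4}; ¬p → q there: w4:T. ✓
w2: no successors, so ◇(¬p → q) fails. ✗
w3: no successors, so ◇(¬p → q) fails. ✗
w4: no successors, so ◇(¬p → q) fails. ✗
Satisfying worlds: {w0, w1}.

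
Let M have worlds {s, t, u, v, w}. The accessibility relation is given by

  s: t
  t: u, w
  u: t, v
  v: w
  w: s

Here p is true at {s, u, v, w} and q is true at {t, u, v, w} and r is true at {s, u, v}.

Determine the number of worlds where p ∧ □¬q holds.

1

s: p is T, □¬q is F. ✗
t: p is F, □¬q is F. ✗
u: p is T, □¬q is F. ✗
v: p is T, □¬q is F. ✗
w: p is T, □¬q is T. ✓
Satisfying worlds: {w}.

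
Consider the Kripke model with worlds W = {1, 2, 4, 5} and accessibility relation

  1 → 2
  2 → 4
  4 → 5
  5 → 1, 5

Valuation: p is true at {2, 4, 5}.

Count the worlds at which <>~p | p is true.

3

1: <>~p is F, p is F. ✗
2: <>~p is F, p is T. ✓
4: <>~p is F, p is T. ✓
5: <>~p is T, p is T. ✓
Satisfying worlds: {2, 4, 5}.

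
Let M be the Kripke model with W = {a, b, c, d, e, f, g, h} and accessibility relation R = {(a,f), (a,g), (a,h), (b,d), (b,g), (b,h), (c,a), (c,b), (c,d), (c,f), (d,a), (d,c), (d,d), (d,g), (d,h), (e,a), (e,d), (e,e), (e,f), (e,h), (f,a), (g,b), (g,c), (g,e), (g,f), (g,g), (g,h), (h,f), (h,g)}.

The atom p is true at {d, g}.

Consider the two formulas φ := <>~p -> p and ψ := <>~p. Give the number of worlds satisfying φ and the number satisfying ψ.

2 and 8

For <>~p -> p:
a: <>~p is T, p is F. ✗
b: <>~p is T, p is F. ✗
c: <>~p is T, p is F. ✗
d: <>~p is T, p is T. ✓
e: <>~p is T, p is F. ✗
f: <>~p is T, p is F. ✗
g: <>~p is T, p is T. ✓
h: <>~p is T, p is F. ✗
— 2 worlds.
For <>~p:
a: successors {f, g, h}; ~p there: f:T, g:F, h:T. ✓
b: successors {d, g, h}; ~p there: d:F, g:F, h:T. ✓
c: successors {a, b, d, f}; ~p there: a:T, b:T, d:F, f:T. ✓
d: successors {a, c, d, g, h}; ~p there: a:T, c:T, d:F, g:F, h:T. ✓
e: successors {a, d, e, f, h}; ~p there: a:T, d:F, e:T, f:T, h:T. ✓
f: successors {a}; ~p there: a:T. ✓
g: successors {b, c, e, f, g, h}; ~p there: b:T, c:T, e:T, f:T, g:F, h:T. ✓
h: successors {f, g}; ~p there: f:T, g:F. ✓
— 8 worlds.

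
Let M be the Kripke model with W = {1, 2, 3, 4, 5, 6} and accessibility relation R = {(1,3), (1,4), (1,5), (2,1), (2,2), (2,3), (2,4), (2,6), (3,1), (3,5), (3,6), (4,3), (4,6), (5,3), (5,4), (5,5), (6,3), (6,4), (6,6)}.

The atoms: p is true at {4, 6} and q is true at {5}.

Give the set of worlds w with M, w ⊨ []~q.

1: successors {3, 4, 5}; ~q there: 3:T, 4:T, 5:F. ✗
2: successors {1, 2, 3, 4, 6}; ~q there: 1:T, 2:T, 3:T, 4:T, 6:T. ✓
3: successors {1, 5, 6}; ~q there: 1:T, 5:F, 6:T. ✗
4: successors {3, 6}; ~q there: 3:T, 6:T. ✓
5: successors {3, 4, 5}; ~q there: 3:T, 4:T, 5:F. ✗
6: successors {3, 4, 6}; ~q there: 3:T, 4:T, 6:T. ✓

{2, 4, 6}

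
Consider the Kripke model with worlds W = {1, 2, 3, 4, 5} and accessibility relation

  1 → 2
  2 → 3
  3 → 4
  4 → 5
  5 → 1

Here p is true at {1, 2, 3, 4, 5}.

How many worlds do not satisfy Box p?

1: successors {2}; p there: 2:T. ✓
2: successors {3}; p there: 3:T. ✓
3: successors {4}; p there: 4:T. ✓
4: successors {5}; p there: 5:T. ✓
5: successors {1}; p there: 1:T. ✓
Satisfying worlds: {1, 2, 3, 4, 5}.
So Box p fails at the other 0 worlds.

0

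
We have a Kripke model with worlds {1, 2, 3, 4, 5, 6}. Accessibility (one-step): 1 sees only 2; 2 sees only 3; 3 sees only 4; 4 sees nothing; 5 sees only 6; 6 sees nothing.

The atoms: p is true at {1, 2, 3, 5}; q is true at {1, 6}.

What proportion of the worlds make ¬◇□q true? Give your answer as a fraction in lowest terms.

2/3

1: ◇□q is F. ✓
2: ◇□q is F. ✓
3: ◇□q is T. ✗
4: ◇□q is F. ✓
5: ◇□q is T. ✗
6: ◇□q is F. ✓
That's 4 of 6 worlds, so 4/6 = 2/3.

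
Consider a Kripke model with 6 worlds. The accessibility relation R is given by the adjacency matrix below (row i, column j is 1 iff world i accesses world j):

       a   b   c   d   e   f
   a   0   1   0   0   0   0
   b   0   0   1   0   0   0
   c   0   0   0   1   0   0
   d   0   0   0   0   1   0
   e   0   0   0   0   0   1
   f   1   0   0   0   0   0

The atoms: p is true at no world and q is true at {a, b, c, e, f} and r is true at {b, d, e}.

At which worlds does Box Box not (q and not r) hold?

{b, c, f}

a: successors {b}; Box not (q and not r) there: b:F. ✗
b: successors {c}; Box not (q and not r) there: c:T. ✓
c: successors {d}; Box not (q and not r) there: d:T. ✓
d: successors {e}; Box not (q and not r) there: e:F. ✗
e: successors {f}; Box not (q and not r) there: f:F. ✗
f: successors {a}; Box not (q and not r) there: a:T. ✓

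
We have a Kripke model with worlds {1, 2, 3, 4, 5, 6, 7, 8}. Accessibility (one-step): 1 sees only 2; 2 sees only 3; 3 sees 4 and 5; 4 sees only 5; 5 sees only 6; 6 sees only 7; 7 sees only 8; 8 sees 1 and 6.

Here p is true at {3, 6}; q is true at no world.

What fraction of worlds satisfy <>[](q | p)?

3/8

1: successors {2}; [](q | p) there: 2:T. ✓
2: successors {3}; [](q | p) there: 3:F. ✗
3: successors {4, 5}; [](q | p) there: 4:F, 5:T. ✓
4: successors {5}; [](q | p) there: 5:T. ✓
5: successors {6}; [](q | p) there: 6:F. ✗
6: successors {7}; [](q | p) there: 7:F. ✗
7: successors {8}; [](q | p) there: 8:F. ✗
8: successors {1, 6}; [](q | p) there: 1:F, 6:F. ✗
That's 3 of 8 worlds, so 3/8.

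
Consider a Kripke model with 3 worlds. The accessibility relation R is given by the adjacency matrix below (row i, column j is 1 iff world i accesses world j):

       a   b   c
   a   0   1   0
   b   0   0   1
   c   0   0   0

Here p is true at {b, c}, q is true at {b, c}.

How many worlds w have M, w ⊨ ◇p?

a: successors {b}; p there: b:T. ✓
b: successors {c}; p there: c:T. ✓
c: no successors, so ◇p fails. ✗
Satisfying worlds: {a, b}.

2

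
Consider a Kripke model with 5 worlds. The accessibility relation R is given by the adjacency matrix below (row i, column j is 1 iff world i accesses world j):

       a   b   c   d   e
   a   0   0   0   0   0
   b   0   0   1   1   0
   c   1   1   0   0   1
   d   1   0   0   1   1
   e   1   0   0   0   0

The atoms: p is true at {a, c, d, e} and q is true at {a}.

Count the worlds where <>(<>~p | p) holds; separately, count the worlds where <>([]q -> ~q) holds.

For <>(<>~p | p):
a: no successors, so <>(<>~p | p) fails. ✗
b: successors {c, d}; <>~p | p there: c:T, d:T. ✓
c: successors {a, b, e}; <>~p | p there: a:T, b:F, e:T. ✓
d: successors {a, d, e}; <>~p | p there: a:T, d:T, e:T. ✓
e: successors {a}; <>~p | p there: a:T. ✓
— 4 worlds.
For <>([]q -> ~q):
a: no successors, so <>([]q -> ~q) fails. ✗
b: successors {c, d}; []q -> ~q there: c:T, d:T. ✓
c: successors {a, b, e}; []q -> ~q there: a:F, b:T, e:T. ✓
d: successors {a, d, e}; []q -> ~q there: a:F, d:T, e:T. ✓
e: successors {a}; []q -> ~q there: a:F. ✗
— 3 worlds.

4 and 3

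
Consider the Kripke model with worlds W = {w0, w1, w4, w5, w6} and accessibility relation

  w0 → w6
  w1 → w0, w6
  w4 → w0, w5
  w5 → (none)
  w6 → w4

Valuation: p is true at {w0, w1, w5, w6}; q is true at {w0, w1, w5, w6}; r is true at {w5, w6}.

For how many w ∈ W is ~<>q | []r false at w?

2

w0: ~<>q is F, []r is T. ✓
w1: ~<>q is F, []r is F. ✗
w4: ~<>q is F, []r is F. ✗
w5: ~<>q is T, []r is T. ✓
w6: ~<>q is T, []r is F. ✓
Satisfying worlds: {w0, w5, w6}.
So ~<>q | []r fails at the other 2 worlds.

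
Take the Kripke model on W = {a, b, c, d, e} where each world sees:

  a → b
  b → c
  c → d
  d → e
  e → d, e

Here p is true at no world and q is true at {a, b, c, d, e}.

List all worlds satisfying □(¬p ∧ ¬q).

a: successors {b}; ¬p ∧ ¬q there: b:F. ✗
b: successors {c}; ¬p ∧ ¬q there: c:F. ✗
c: successors {d}; ¬p ∧ ¬q there: d:F. ✗
d: successors {e}; ¬p ∧ ¬q there: e:F. ✗
e: successors {d, e}; ¬p ∧ ¬q there: d:F, e:F. ✗

∅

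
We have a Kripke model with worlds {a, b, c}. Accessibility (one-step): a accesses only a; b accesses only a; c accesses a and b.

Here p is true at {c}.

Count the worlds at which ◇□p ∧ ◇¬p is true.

a: ◇□p is F, ◇¬p is T. ✗
b: ◇□p is F, ◇¬p is T. ✗
c: ◇□p is F, ◇¬p is T. ✗
Satisfying worlds: ∅.

0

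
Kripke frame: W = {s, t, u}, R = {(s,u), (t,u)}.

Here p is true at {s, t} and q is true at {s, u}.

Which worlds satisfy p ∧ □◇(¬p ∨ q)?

s: p is T, □◇(¬p ∨ q) is F. ✗
t: p is T, □◇(¬p ∨ q) is F. ✗
u: p is F, □◇(¬p ∨ q) is T. ✗

∅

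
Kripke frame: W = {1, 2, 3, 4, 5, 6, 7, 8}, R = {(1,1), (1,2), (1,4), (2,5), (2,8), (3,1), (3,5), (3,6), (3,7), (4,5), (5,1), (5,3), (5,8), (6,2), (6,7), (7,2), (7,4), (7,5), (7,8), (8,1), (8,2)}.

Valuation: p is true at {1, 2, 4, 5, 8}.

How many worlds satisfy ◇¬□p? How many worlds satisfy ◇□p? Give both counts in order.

For ◇¬□p:
1: successors {1, 2, 4}; ¬□p there: 1:F, 2:F, 4:F. ✗
2: successors {5, 8}; ¬□p there: 5:T, 8:F. ✓
3: successors {1, 5, 6, 7}; ¬□p there: 1:F, 5:T, 6:T, 7:F. ✓
4: successors {5}; ¬□p there: 5:T. ✓
5: successors {1, 3, 8}; ¬□p there: 1:F, 3:T, 8:F. ✓
6: successors {2, 7}; ¬□p there: 2:F, 7:F. ✗
7: successors {2, 4, 5, 8}; ¬□p there: 2:F, 4:F, 5:T, 8:F. ✓
8: successors {1, 2}; ¬□p there: 1:F, 2:F. ✗
— 5 worlds.
For ◇□p:
1: successors {1, 2, 4}; □p there: 1:T, 2:T, 4:T. ✓
2: successors {5, 8}; □p there: 5:F, 8:T. ✓
3: successors {1, 5, 6, 7}; □p there: 1:T, 5:F, 6:F, 7:T. ✓
4: successors {5}; □p there: 5:F. ✗
5: successors {1, 3, 8}; □p there: 1:T, 3:F, 8:T. ✓
6: successors {2, 7}; □p there: 2:T, 7:T. ✓
7: successors {2, 4, 5, 8}; □p there: 2:T, 4:T, 5:F, 8:T. ✓
8: successors {1, 2}; □p there: 1:T, 2:T. ✓
— 7 worlds.

5 and 7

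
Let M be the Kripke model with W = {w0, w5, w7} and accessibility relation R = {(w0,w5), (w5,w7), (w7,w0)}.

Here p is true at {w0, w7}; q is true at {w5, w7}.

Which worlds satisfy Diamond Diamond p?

{w0, w5}

w0: successors {w5}; Diamond p there: w5:T. ✓
w5: successors {w7}; Diamond p there: w7:T. ✓
w7: successors {w0}; Diamond p there: w0:F. ✗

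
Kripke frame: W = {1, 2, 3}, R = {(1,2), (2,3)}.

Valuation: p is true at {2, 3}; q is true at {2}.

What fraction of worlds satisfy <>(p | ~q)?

2/3

1: successors {2}; p | ~q there: 2:T. ✓
2: successors {3}; p | ~q there: 3:T. ✓
3: no successors, so <>(p | ~q) fails. ✗
That's 2 of 3 worlds, so 2/3.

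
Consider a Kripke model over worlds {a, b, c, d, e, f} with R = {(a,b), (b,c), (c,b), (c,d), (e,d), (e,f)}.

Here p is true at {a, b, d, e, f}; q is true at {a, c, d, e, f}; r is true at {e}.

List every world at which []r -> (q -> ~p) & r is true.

a: []r is F, (q -> ~p) & r is F. ✓
b: []r is F, (q -> ~p) & r is F. ✓
c: []r is F, (q -> ~p) & r is F. ✓
d: []r is T, (q -> ~p) & r is F. ✗
e: []r is F, (q -> ~p) & r is F. ✓
f: []r is T, (q -> ~p) & r is F. ✗

{a, b, c, e}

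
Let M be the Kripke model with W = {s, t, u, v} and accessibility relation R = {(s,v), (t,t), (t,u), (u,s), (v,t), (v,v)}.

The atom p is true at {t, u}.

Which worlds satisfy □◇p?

{s, v}

s: successors {v}; ◇p there: v:T. ✓
t: successors {t, u}; ◇p there: t:T, u:F. ✗
u: successors {s}; ◇p there: s:F. ✗
v: successors {t, v}; ◇p there: t:T, v:T. ✓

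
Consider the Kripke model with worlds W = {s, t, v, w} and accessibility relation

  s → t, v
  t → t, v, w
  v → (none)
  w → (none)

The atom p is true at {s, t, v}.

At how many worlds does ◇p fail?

2

s: successors {t, v}; p there: t:T, v:T. ✓
t: successors {t, v, w}; p there: t:T, v:T, w:F. ✓
v: no successors, so ◇p fails. ✗
w: no successors, so ◇p fails. ✗
Satisfying worlds: {s, t}.
So ◇p fails at the other 2 worlds.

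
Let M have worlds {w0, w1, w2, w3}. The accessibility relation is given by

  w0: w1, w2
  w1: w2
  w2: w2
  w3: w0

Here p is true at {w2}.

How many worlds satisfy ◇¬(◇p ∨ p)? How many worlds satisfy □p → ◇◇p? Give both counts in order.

0 and 4

For ◇¬(◇p ∨ p):
w0: successors {w1, w2}; ¬(◇p ∨ p) there: w1:F, w2:F. ✗
w1: successors {w2}; ¬(◇p ∨ p) there: w2:F. ✗
w2: successors {w2}; ¬(◇p ∨ p) there: w2:F. ✗
w3: successors {w0}; ¬(◇p ∨ p) there: w0:F. ✗
— 0 worlds.
For □p → ◇◇p:
w0: □p is F, ◇◇p is T. ✓
w1: □p is T, ◇◇p is T. ✓
w2: □p is T, ◇◇p is T. ✓
w3: □p is F, ◇◇p is T. ✓
— 4 worlds.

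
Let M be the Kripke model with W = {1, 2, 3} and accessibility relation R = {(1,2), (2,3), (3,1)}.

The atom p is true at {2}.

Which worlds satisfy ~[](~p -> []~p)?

{3}

1: [](~p -> []~p) is T. ✗
2: [](~p -> []~p) is T. ✗
3: [](~p -> []~p) is F. ✓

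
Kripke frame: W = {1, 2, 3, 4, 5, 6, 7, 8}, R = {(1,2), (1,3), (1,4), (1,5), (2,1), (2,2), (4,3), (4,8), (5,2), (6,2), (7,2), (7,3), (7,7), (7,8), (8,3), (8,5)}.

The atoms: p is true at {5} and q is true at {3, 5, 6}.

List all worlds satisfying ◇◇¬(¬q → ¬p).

∅

1: successors {2, 3, 4, 5}; ◇¬(¬q → ¬p) there: 2:F, 3:F, 4:F, 5:F. ✗
2: successors {1, 2}; ◇¬(¬q → ¬p) there: 1:F, 2:F. ✗
3: no successors, so ◇◇¬(¬q → ¬p) fails. ✗
4: successors {3, 8}; ◇¬(¬q → ¬p) there: 3:F, 8:F. ✗
5: successors {2}; ◇¬(¬q → ¬p) there: 2:F. ✗
6: successors {2}; ◇¬(¬q → ¬p) there: 2:F. ✗
7: successors {2, 3, 7, 8}; ◇¬(¬q → ¬p) there: 2:F, 3:F, 7:F, 8:F. ✗
8: successors {3, 5}; ◇¬(¬q → ¬p) there: 3:F, 5:F. ✗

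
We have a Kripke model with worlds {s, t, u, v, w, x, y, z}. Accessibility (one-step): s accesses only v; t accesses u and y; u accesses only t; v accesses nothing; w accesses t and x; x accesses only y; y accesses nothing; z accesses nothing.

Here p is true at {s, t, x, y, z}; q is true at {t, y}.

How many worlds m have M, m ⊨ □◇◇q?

s: successors {v}; ◇◇q there: v:F. ✗
t: successors {u, y}; ◇◇q there: u:T, y:F. ✗
u: successors {t}; ◇◇q there: t:T. ✓
v: no successors, so □◇◇q holds vacuously. ✓
w: successors {t, x}; ◇◇q there: t:T, x:F. ✗
x: successors {y}; ◇◇q there: y:F. ✗
y: no successors, so □◇◇q holds vacuously. ✓
z: no successors, so □◇◇q holds vacuously. ✓
Satisfying worlds: {u, v, y, z}.

4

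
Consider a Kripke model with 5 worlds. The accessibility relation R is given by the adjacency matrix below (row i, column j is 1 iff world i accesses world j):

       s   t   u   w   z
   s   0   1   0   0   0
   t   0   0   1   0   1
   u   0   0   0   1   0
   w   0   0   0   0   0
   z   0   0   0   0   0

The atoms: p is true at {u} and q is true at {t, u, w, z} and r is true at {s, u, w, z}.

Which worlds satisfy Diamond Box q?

{s, t, u}

s: successors {t}; Box q there: t:T. ✓
t: successors {u, z}; Box q there: u:T, z:T. ✓
u: successors {w}; Box q there: w:T. ✓
w: no successors, so Diamond Box q fails. ✗
z: no successors, so Diamond Box q fails. ✗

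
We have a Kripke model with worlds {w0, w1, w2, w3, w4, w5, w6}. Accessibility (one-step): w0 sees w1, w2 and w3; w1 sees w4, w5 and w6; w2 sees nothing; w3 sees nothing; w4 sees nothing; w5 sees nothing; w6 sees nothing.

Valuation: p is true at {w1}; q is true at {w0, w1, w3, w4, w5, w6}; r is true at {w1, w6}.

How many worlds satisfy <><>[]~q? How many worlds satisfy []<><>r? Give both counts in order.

For <><>[]~q:
w0: successors {w1, w2, w3}; <>[]~q there: w1:T, w2:F, w3:F. ✓
w1: successors {w4, w5, w6}; <>[]~q there: w4:F, w5:F, w6:F. ✗
w2: no successors, so <><>[]~q fails. ✗
w3: no successors, so <><>[]~q fails. ✗
w4: no successors, so <><>[]~q fails. ✗
w5: no successors, so <><>[]~q fails. ✗
w6: no successors, so <><>[]~q fails. ✗
— 1 world.
For []<><>r:
w0: successors {w1, w2, w3}; <><>r there: w1:F, w2:F, w3:F. ✗
w1: successors {w4, w5, w6}; <><>r there: w4:F, w5:F, w6:F. ✗
w2: no successors, so []<><>r holds vacuously. ✓
w3: no successors, so []<><>r holds vacuously. ✓
w4: no successors, so []<><>r holds vacuously. ✓
w5: no successors, so []<><>r holds vacuously. ✓
w6: no successors, so []<><>r holds vacuously. ✓
— 5 worlds.

1 and 5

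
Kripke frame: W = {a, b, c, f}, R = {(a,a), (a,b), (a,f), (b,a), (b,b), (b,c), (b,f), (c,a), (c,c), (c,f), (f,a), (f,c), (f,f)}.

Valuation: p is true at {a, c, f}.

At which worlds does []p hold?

{c, f}

a: successors {a, b, f}; p there: a:T, b:F, f:T. ✗
b: successors {a, b, c, f}; p there: a:T, b:F, c:T, f:T. ✗
c: successors {a, c, f}; p there: a:T, c:T, f:T. ✓
f: successors {a, c, f}; p there: a:T, c:T, f:T. ✓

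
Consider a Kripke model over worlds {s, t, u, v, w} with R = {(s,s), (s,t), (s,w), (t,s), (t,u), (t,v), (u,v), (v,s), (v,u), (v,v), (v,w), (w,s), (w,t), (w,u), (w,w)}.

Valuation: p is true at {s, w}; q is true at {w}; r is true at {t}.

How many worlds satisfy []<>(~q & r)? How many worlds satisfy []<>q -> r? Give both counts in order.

0 and 4

For []<>(~q & r):
s: successors {s, t, w}; <>(~q & r) there: s:T, t:F, w:T. ✗
t: successors {s, u, v}; <>(~q & r) there: s:T, u:F, v:F. ✗
u: successors {v}; <>(~q & r) there: v:F. ✗
v: successors {s, u, v, w}; <>(~q & r) there: s:T, u:F, v:F, w:T. ✗
w: successors {s, t, u, w}; <>(~q & r) there: s:T, t:F, u:F, w:T. ✗
— 0 worlds.
For []<>q -> r:
s: []<>q is F, r is F. ✓
t: []<>q is F, r is T. ✓
u: []<>q is T, r is F. ✗
v: []<>q is F, r is F. ✓
w: []<>q is F, r is F. ✓
— 4 worlds.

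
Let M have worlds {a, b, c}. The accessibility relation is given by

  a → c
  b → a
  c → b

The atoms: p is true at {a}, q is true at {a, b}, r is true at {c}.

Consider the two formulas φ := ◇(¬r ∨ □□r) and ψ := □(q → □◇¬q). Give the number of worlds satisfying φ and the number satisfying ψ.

For ◇(¬r ∨ □□r):
a: successors {c}; ¬r ∨ □□r there: c:F. ✗
b: successors {a}; ¬r ∨ □□r there: a:T. ✓
c: successors {b}; ¬r ∨ □□r there: b:T. ✓
— 2 worlds.
For □(q → □◇¬q):
a: successors {c}; q → □◇¬q there: c:T. ✓
b: successors {a}; q → □◇¬q there: a:F. ✗
c: successors {b}; q → □◇¬q there: b:T. ✓
— 2 worlds.

2 and 2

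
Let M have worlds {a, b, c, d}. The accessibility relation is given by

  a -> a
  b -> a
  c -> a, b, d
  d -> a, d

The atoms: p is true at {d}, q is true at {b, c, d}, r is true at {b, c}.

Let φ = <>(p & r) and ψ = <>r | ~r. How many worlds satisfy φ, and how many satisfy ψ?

For <>(p & r):
a: successors {a}; p & r there: a:F. ✗
b: successors {a}; p & r there: a:F. ✗
c: successors {a, b, d}; p & r there: a:F, b:F, d:F. ✗
d: successors {a, d}; p & r there: a:F, d:F. ✗
— 0 worlds.
For <>r | ~r:
a: <>r is F, ~r is T. ✓
b: <>r is F, ~r is F. ✗
c: <>r is T, ~r is F. ✓
d: <>r is F, ~r is T. ✓
— 3 worlds.

0 and 3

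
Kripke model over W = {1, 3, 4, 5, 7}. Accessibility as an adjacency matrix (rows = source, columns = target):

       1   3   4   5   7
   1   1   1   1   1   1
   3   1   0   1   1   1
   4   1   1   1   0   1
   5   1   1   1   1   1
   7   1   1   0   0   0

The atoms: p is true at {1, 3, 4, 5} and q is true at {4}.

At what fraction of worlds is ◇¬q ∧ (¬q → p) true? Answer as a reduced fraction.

4/5

1: ◇¬q is T, ¬q → p is T. ✓
3: ◇¬q is T, ¬q → p is T. ✓
4: ◇¬q is T, ¬q → p is T. ✓
5: ◇¬q is T, ¬q → p is T. ✓
7: ◇¬q is T, ¬q → p is F. ✗
That's 4 of 5 worlds, so 4/5.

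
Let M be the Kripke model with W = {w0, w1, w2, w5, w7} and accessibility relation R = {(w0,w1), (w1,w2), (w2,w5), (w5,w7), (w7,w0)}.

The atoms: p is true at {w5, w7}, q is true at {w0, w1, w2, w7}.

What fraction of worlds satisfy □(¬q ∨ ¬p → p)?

w0: successors {w1}; ¬q ∨ ¬p → p there: w1:F. ✗
w1: successors {w2}; ¬q ∨ ¬p → p there: w2:F. ✗
w2: successors {w5}; ¬q ∨ ¬p → p there: w5:T. ✓
w5: successors {w7}; ¬q ∨ ¬p → p there: w7:T. ✓
w7: successors {w0}; ¬q ∨ ¬p → p there: w0:F. ✗
That's 2 of 5 worlds, so 2/5.

2/5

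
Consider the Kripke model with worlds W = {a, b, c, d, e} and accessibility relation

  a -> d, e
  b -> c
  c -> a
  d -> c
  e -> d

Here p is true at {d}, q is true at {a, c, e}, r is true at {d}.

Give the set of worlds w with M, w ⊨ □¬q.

a: successors {d, e}; ¬q there: d:T, e:F. ✗
b: successors {c}; ¬q there: c:F. ✗
c: successors {a}; ¬q there: a:F. ✗
d: successors {c}; ¬q there: c:F. ✗
e: successors {d}; ¬q there: d:T. ✓

{e}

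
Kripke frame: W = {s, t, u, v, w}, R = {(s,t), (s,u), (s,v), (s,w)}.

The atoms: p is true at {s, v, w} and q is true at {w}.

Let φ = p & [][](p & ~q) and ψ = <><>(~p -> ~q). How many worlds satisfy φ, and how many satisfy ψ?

3 and 0

For p & [][](p & ~q):
s: p is T, [][](p & ~q) is T. ✓
t: p is F, [][](p & ~q) is T. ✗
u: p is F, [][](p & ~q) is T. ✗
v: p is T, [][](p & ~q) is T. ✓
w: p is T, [][](p & ~q) is T. ✓
— 3 worlds.
For <><>(~p -> ~q):
s: successors {t, u, v, w}; <>(~p -> ~q) there: t:F, u:F, v:F, w:F. ✗
t: no successors, so <><>(~p -> ~q) fails. ✗
u: no successors, so <><>(~p -> ~q) fails. ✗
v: no successors, so <><>(~p -> ~q) fails. ✗
w: no successors, so <><>(~p -> ~q) fails. ✗
— 0 worlds.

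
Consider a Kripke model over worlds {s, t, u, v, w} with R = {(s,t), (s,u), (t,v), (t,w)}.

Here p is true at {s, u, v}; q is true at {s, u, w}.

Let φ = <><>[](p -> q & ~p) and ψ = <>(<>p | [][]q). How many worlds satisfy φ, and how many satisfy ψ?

1 and 2

For <><>[](p -> q & ~p):
s: successors {t, u}; <>[](p -> q & ~p) there: t:T, u:F. ✓
t: successors {v, w}; <>[](p -> q & ~p) there: v:F, w:F. ✗
u: no successors, so <><>[](p -> q & ~p) fails. ✗
v: no successors, so <><>[](p -> q & ~p) fails. ✗
w: no successors, so <><>[](p -> q & ~p) fails. ✗
— 1 world.
For <>(<>p | [][]q):
s: successors {t, u}; <>p | [][]q there: t:T, u:T. ✓
t: successors {v, w}; <>p | [][]q there: v:T, w:T. ✓
u: no successors, so <>(<>p | [][]q) fails. ✗
v: no successors, so <>(<>p | [][]q) fails. ✗
w: no successors, so <>(<>p | [][]q) fails. ✗
— 2 worlds.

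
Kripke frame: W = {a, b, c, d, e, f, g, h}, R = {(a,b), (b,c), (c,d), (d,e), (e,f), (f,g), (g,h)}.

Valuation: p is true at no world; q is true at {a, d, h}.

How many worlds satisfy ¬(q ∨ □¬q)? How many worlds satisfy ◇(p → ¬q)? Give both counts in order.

2 and 7

For ¬(q ∨ □¬q):
a: q ∨ □¬q is T. ✗
b: q ∨ □¬q is T. ✗
c: q ∨ □¬q is F. ✓
d: q ∨ □¬q is T. ✗
e: q ∨ □¬q is T. ✗
f: q ∨ □¬q is T. ✗
g: q ∨ □¬q is F. ✓
h: q ∨ □¬q is T. ✗
— 2 worlds.
For ◇(p → ¬q):
a: successors {b}; p → ¬q there: b:T. ✓
b: successors {c}; p → ¬q there: c:T. ✓
c: successors {d}; p → ¬q there: d:T. ✓
d: successors {e}; p → ¬q there: e:T. ✓
e: successors {f}; p → ¬q there: f:T. ✓
f: successors {g}; p → ¬q there: g:T. ✓
g: successors {h}; p → ¬q there: h:T. ✓
h: no successors, so ◇(p → ¬q) fails. ✗
— 7 worlds.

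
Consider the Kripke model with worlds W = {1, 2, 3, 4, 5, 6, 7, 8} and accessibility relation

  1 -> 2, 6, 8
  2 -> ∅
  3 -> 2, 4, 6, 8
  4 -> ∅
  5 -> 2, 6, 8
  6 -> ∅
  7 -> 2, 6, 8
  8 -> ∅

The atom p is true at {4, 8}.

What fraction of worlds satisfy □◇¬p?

1/2

1: successors {2, 6, 8}; ◇¬p there: 2:F, 6:F, 8:F. ✗
2: no successors, so □◇¬p holds vacuously. ✓
3: successors {2, 4, 6, 8}; ◇¬p there: 2:F, 4:F, 6:F, 8:F. ✗
4: no successors, so □◇¬p holds vacuously. ✓
5: successors {2, 6, 8}; ◇¬p there: 2:F, 6:F, 8:F. ✗
6: no successors, so □◇¬p holds vacuously. ✓
7: successors {2, 6, 8}; ◇¬p there: 2:F, 6:F, 8:F. ✗
8: no successors, so □◇¬p holds vacuously. ✓
That's 4 of 8 worlds, so 4/8 = 1/2.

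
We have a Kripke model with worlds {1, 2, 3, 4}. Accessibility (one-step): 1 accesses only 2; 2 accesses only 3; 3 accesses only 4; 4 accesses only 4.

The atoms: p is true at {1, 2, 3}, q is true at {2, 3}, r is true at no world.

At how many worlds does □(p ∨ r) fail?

1: successors {2}; p ∨ r there: 2:T. ✓
2: successors {3}; p ∨ r there: 3:T. ✓
3: successors {4}; p ∨ r there: 4:F. ✗
4: successors {4}; p ∨ r there: 4:F. ✗
Satisfying worlds: {1, 2}.
So □(p ∨ r) fails at the other 2 worlds.

2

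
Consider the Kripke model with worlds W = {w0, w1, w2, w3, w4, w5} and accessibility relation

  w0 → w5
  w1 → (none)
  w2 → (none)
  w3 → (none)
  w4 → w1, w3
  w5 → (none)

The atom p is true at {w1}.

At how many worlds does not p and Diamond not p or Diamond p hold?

2

w0: not p and Diamond not p is T, Diamond p is F. ✓
w1: not p and Diamond not p is F, Diamond p is F. ✗
w2: not p and Diamond not p is F, Diamond p is F. ✗
w3: not p and Diamond not p is F, Diamond p is F. ✗
w4: not p and Diamond not p is T, Diamond p is T. ✓
w5: not p and Diamond not p is F, Diamond p is F. ✗
Satisfying worlds: {w0, w4}.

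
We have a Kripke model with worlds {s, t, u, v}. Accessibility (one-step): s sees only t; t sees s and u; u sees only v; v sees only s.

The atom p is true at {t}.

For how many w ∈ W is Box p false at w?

s: successors {t}; p there: t:T. ✓
t: successors {s, u}; p there: s:F, u:F. ✗
u: successors {v}; p there: v:F. ✗
v: successors {s}; p there: s:F. ✗
Satisfying worlds: {s}.
So Box p fails at the other 3 worlds.

3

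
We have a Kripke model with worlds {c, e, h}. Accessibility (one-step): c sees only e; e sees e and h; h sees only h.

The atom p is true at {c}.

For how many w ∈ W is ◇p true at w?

0

c: successors {e}; p there: e:F. ✗
e: successors {e, h}; p there: e:F, h:F. ✗
h: successors {h}; p there: h:F. ✗
Satisfying worlds: ∅.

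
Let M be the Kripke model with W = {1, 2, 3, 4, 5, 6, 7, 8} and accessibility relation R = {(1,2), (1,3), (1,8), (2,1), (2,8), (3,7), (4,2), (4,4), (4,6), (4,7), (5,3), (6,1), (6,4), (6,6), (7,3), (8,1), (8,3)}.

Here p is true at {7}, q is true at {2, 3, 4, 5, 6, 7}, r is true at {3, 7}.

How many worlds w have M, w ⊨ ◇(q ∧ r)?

6

1: successors {2, 3, 8}; q ∧ r there: 2:F, 3:T, 8:F. ✓
2: successors {1, 8}; q ∧ r there: 1:F, 8:F. ✗
3: successors {7}; q ∧ r there: 7:T. ✓
4: successors {2, 4, 6, 7}; q ∧ r there: 2:F, 4:F, 6:F, 7:T. ✓
5: successors {3}; q ∧ r there: 3:T. ✓
6: successors {1, 4, 6}; q ∧ r there: 1:F, 4:F, 6:F. ✗
7: successors {3}; q ∧ r there: 3:T. ✓
8: successors {1, 3}; q ∧ r there: 1:F, 3:T. ✓
Satisfying worlds: {1, 3, 4, 5, 7, 8}.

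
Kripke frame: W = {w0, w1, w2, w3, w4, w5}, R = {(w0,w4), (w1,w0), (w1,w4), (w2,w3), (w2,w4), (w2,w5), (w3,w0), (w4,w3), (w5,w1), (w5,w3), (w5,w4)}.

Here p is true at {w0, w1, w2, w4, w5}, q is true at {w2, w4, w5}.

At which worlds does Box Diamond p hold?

{w3, w4}

w0: successors {w4}; Diamond p there: w4:F. ✗
w1: successors {w0, w4}; Diamond p there: w0:T, w4:F. ✗
w2: successors {w3, w4, w5}; Diamond p there: w3:T, w4:F, w5:T. ✗
w3: successors {w0}; Diamond p there: w0:T. ✓
w4: successors {w3}; Diamond p there: w3:T. ✓
w5: successors {w1, w3, w4}; Diamond p there: w1:T, w3:T, w4:F. ✗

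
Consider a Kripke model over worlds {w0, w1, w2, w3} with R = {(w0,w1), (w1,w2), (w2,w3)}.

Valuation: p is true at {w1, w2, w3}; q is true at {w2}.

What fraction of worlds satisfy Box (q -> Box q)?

w0: successors {w1}; q -> Box q there: w1:T. ✓
w1: successors {w2}; q -> Box q there: w2:F. ✗
w2: successors {w3}; q -> Box q there: w3:T. ✓
w3: no successors, so Box (q -> Box q) holds vacuously. ✓
That's 3 of 4 worlds, so 3/4.

3/4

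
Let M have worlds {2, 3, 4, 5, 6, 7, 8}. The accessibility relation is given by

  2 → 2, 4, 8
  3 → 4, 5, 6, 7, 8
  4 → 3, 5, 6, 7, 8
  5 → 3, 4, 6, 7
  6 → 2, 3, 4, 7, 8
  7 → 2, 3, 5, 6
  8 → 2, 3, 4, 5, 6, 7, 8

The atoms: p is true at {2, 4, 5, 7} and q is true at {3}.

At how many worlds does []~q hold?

2

2: successors {2, 4, 8}; ~q there: 2:T, 4:T, 8:T. ✓
3: successors {4, 5, 6, 7, 8}; ~q there: 4:T, 5:T, 6:T, 7:T, 8:T. ✓
4: successors {3, 5, 6, 7, 8}; ~q there: 3:F, 5:T, 6:T, 7:T, 8:T. ✗
5: successors {3, 4, 6, 7}; ~q there: 3:F, 4:T, 6:T, 7:T. ✗
6: successors {2, 3, 4, 7, 8}; ~q there: 2:T, 3:F, 4:T, 7:T, 8:T. ✗
7: successors {2, 3, 5, 6}; ~q there: 2:T, 3:F, 5:T, 6:T. ✗
8: successors {2, 3, 4, 5, 6, 7, 8}; ~q there: 2:T, 3:F, 4:T, 5:T, 6:T, 7:T, 8:T. ✗
Satisfying worlds: {2, 3}.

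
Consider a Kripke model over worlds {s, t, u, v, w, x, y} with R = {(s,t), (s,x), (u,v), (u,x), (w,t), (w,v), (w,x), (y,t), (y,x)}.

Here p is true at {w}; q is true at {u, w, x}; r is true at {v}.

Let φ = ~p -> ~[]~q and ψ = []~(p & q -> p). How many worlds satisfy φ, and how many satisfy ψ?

For ~p -> ~[]~q:
s: ~p is T, ~[]~q is T. ✓
t: ~p is T, ~[]~q is F. ✗
u: ~p is T, ~[]~q is T. ✓
v: ~p is T, ~[]~q is F. ✗
w: ~p is F, ~[]~q is T. ✓
x: ~p is T, ~[]~q is F. ✗
y: ~p is T, ~[]~q is T. ✓
— 4 worlds.
For []~(p & q -> p):
s: successors {t, x}; ~(p & q -> p) there: t:F, x:F. ✗
t: no successors, so []~(p & q -> p) holds vacuously. ✓
u: successors {v, x}; ~(p & q -> p) there: v:F, x:F. ✗
v: no successors, so []~(p & q -> p) holds vacuously. ✓
w: successors {t, v, x}; ~(p & q -> p) there: t:F, v:F, x:F. ✗
x: no successors, so []~(p & q -> p) holds vacuously. ✓
y: successors {t, x}; ~(p & q -> p) there: t:F, x:F. ✗
— 3 worlds.

4 and 3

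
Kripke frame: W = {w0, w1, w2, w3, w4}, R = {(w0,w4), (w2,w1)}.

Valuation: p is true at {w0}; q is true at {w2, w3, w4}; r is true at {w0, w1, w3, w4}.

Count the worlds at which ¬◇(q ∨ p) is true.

w0: ◇(q ∨ p) is T. ✗
w1: ◇(q ∨ p) is F. ✓
w2: ◇(q ∨ p) is F. ✓
w3: ◇(q ∨ p) is F. ✓
w4: ◇(q ∨ p) is F. ✓
Satisfying worlds: {w1, w2, w3, w4}.

4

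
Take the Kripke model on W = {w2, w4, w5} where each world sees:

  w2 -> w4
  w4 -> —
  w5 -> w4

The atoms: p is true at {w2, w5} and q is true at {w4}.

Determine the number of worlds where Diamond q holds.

w2: successors {w4}; q there: w4:T. ✓
w4: no successors, so Diamond q fails. ✗
w5: successors {w4}; q there: w4:T. ✓
Satisfying worlds: {w2, w5}.

2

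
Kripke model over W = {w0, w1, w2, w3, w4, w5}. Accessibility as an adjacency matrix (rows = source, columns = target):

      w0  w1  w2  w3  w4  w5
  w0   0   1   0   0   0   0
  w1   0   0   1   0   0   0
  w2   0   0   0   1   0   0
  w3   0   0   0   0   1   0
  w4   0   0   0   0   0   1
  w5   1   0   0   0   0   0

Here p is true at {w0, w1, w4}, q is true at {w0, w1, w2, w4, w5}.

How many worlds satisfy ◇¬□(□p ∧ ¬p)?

4

w0: successors {w1}; ¬□(□p ∧ ¬p) there: w1:T. ✓
w1: successors {w2}; ¬□(□p ∧ ¬p) there: w2:F. ✗
w2: successors {w3}; ¬□(□p ∧ ¬p) there: w3:T. ✓
w3: successors {w4}; ¬□(□p ∧ ¬p) there: w4:F. ✗
w4: successors {w5}; ¬□(□p ∧ ¬p) there: w5:T. ✓
w5: successors {w0}; ¬□(□p ∧ ¬p) there: w0:T. ✓
Satisfying worlds: {w0, w2, w4, w5}.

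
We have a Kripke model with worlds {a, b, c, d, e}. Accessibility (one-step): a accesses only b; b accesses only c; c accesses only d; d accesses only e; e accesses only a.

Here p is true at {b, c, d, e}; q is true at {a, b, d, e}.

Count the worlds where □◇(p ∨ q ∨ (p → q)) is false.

a: successors {b}; ◇(p ∨ q ∨ (p → q)) there: b:T. ✓
b: successors {c}; ◇(p ∨ q ∨ (p → q)) there: c:T. ✓
c: successors {d}; ◇(p ∨ q ∨ (p → q)) there: d:T. ✓
d: successors {e}; ◇(p ∨ q ∨ (p → q)) there: e:T. ✓
e: successors {a}; ◇(p ∨ q ∨ (p → q)) there: a:T. ✓
Satisfying worlds: {a, b, c, d, e}.
So □◇(p ∨ q ∨ (p → q)) fails at the other 0 worlds.

0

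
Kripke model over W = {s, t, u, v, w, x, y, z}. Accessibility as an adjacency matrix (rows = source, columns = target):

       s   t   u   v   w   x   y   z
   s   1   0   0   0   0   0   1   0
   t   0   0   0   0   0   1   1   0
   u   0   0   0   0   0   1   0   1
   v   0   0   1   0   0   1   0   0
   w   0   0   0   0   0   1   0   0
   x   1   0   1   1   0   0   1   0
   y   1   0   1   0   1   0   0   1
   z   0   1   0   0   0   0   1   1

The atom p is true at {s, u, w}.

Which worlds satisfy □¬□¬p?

s: successors {s, y}; ¬□¬p there: s:T, y:T. ✓
t: successors {x, y}; ¬□¬p there: x:T, y:T. ✓
u: successors {x, z}; ¬□¬p there: x:T, z:F. ✗
v: successors {u, x}; ¬□¬p there: u:F, x:T. ✗
w: successors {x}; ¬□¬p there: x:T. ✓
x: successors {s, u, v, y}; ¬□¬p there: s:T, u:F, v:T, y:T. ✗
y: successors {s, u, w, z}; ¬□¬p there: s:T, u:F, w:F, z:F. ✗
z: successors {t, y, z}; ¬□¬p there: t:F, y:T, z:F. ✗

{s, t, w}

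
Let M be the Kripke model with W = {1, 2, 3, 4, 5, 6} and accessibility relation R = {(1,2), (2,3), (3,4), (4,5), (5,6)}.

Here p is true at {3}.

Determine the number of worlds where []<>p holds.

2

1: successors {2}; <>p there: 2:T. ✓
2: successors {3}; <>p there: 3:F. ✗
3: successors {4}; <>p there: 4:F. ✗
4: successors {5}; <>p there: 5:F. ✗
5: successors {6}; <>p there: 6:F. ✗
6: no successors, so []<>p holds vacuously. ✓
Satisfying worlds: {1, 6}.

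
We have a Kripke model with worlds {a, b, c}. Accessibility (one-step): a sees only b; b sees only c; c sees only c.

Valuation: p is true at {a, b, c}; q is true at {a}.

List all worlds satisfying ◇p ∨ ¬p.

a: ◇p is T, ¬p is F. ✓
b: ◇p is T, ¬p is F. ✓
c: ◇p is T, ¬p is F. ✓

{a, b, c}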